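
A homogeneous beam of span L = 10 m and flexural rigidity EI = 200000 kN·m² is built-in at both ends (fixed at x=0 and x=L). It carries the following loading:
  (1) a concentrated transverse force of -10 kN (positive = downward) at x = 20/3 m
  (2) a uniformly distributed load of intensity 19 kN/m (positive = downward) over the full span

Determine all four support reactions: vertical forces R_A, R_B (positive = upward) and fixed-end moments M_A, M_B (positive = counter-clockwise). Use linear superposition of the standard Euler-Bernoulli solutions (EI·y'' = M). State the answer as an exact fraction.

R_A = 2495/27 kN, M_A = 4075/27 kN·m, R_B = 2365/27 kN, M_B = -3875/27 kN·m

Load 1 — point force P=-10 kN at a=20/3 m (b=L-a=10/3):
  R_A = Pb²(3a+b)/L³ = (-10)·(10/3)²·(3·(20/3)+(10/3))/10³ = -70/27 kN
  M_A = Pab²/L² = (-10)·(20/3)·(10/3)²/10² = -200/27 kN·m
  R_B = Pa²(a+3b)/L³ = (-10)·(20/3)²·((20/3)+3·(10/3))/10³ = -200/27 kN
  M_B = -Pa²b/L² = -(-10)·(20/3)²·(10/3)/10² = 400/27 kN·m
Load 2 — uniform load w=19 kN/m over full span:
  R_A = wL/2 = 19·10/2 = 95 kN
  M_A = wL²/12 = 19·10²/12 = 475/3 kN·m
  R_B = wL/2 = 19·10/2 = 95 kN
  M_B = -wL²/12 = -19·10²/12 = -475/3 kN·m
Superposition: R_A = 2495/27 kN, M_A = 4075/27 kN·m, R_B = 2365/27 kN, M_B = -3875/27 kN·m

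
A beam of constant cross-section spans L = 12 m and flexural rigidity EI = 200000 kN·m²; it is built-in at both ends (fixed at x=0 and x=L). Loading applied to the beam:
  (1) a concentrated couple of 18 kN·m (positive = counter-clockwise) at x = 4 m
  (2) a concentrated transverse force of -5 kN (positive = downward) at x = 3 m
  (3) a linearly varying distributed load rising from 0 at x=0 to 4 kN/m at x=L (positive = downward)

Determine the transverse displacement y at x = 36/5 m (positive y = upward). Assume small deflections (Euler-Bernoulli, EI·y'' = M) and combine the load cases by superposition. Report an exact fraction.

y(36/5) = -416079/1562500000 m

Load 1 — applied couple M₀=18 kN·m at a=4 m (b=L-a=8):
  y_1 = (R_Ax³/6 - M_Ax²/2 - M₀(x-a)²/2)/EI  [x>a] with R_A=2, M_A=0 = (2·(36/5)³/6 - 0·(36/5)²/2 - 18·((36/5)-4)²/2)/200000 = 63/390625 m
Load 2 — point force P=-5 kN at a=3 m (b=L-a=9):
  y_2 = -Pa²(L-x)²(3bL-(3b+a)(L-x))/(6L³EI)  [x>a] = -(-5)·3²·(12-(36/5))²·(3·9·12-(3·9+3)·(12-(36/5)))/(6·12³·200000) = 9/100000 m
Load 3 — triangular load w₀=4 kN/m (0→w₀ over full span):
  y_3 = -w₀x²(L-x)²(x+2L)/(120LEI) = -4·(36/5)²·(12-(36/5))²·((36/5)+2·12)/(120·12·200000) = -25272/48828125 m
Superposition: y = Σ y_i = -416079/1562500000 m ≈ -0.000266 m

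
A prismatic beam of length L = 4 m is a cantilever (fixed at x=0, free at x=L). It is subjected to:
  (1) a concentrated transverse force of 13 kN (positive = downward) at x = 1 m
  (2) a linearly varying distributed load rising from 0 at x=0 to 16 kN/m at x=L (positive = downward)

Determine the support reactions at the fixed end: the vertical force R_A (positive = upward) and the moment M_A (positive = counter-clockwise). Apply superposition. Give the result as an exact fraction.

Load 1 — point force P=13 kN at a=1 m (b=L-a=3):
  R_A = P = 13 kN
  M_A = Pa = 13·1 = 13 kN·m
Load 2 — triangular load w₀=16 kN/m (0→w₀ over full span):
  R_A = w₀L/2 = 16·4/2 = 32 kN
  M_A = w₀L²/3 = 16·4²/3 = 256/3 kN·m
Superposition: R_A = 45 kN, M_A = 295/3 kN·m

R_A = 45 kN, M_A = 295/3 kN·m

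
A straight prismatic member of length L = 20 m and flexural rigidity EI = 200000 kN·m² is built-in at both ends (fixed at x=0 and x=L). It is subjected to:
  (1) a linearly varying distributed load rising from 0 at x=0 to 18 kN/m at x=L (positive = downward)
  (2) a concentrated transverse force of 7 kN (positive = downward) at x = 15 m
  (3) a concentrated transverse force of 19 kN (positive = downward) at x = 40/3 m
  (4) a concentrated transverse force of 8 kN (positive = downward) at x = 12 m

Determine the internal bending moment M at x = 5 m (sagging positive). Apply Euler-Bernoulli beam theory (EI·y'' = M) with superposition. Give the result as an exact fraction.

Load 1 — triangular load w₀=18 kN/m (0→w₀ over full span):
  M_1 = 3w₀Lx/20 - w₀L²/30 - w₀x³/(6L) = 3·18·20·5/20 - 18·20²/30 - 18·5³/(6·20) = 45/4 kN·m
Load 2 — point force P=7 kN at a=15 m (b=L-a=5):
  M_2 = Pb²(3a+b)x/L³ - Pab²/L²  [x≤a] = 7·5²·(3·15+5)·5/20³ - 7·15·5²/20² = -35/32 kN·m
Load 3 — point force P=19 kN at a=40/3 m (b=L-a=20/3):
  M_3 = Pb²(3a+b)x/L³ - Pab²/L²  [x≤a] = 19·(20/3)²·(3·(40/3)+(20/3))·5/20³ - 19·(40/3)·(20/3)²/20² = -95/27 kN·m
Load 4 — point force P=8 kN at a=12 m (b=L-a=8):
  M_4 = Pb²(3a+b)x/L³ - Pab²/L²  [x≤a] = 8·8²·(3·12+8)·5/20³ - 8·12·8²/20² = -32/25 kN·m
Superposition: M = Σ M_i = 115727/21600 kN·m ≈ 5.357731 kN·m

M(5) = 115727/21600 kN·m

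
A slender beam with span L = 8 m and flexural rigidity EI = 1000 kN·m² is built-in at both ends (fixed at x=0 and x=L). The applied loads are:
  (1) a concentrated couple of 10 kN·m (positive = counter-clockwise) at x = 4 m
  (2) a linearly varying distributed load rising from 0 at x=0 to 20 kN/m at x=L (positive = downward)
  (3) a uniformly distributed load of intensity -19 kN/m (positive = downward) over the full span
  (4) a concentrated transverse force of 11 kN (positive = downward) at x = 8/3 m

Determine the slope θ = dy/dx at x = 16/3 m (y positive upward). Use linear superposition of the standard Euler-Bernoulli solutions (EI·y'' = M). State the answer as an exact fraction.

θ(16/3) = -236/10125 rad

Load 1 — applied couple M₀=10 kN·m at a=4 m (b=L-a=4):
  θ_1 = (R_Ax²/2 - M_Ax - M₀(x-a))/EI  [x>a] with R_A=15/8, M_A=5/2 = ((15/8)·(16/3)²/2 - (5/2)·(16/3) - 10·((16/3)-4))/1000 = 0 rad
Load 2 — triangular load w₀=20 kN/m (0→w₀ over full span):
  θ_2 = -w₀(2x(L-x)(L-2x)(x+2L)+x²(L-x)²)/(120LEI) = -20·(2·(16/3)·(8-(16/3))·(8-2·(16/3))·((16/3)+2·8)+(16/3)²·(8-(16/3))²)/(120·8·1000) = 896/30375 rad
Load 3 — uniform load w=-19 kN/m over full span:
  θ_3 = -wx(L-x)(L-2x)/(12EI) = -(-19)·(16/3)·(8-(16/3))·(8-2·(16/3))/(12·1000) = -608/10125 rad
Load 4 — point force P=11 kN at a=8/3 m (b=L-a=16/3):
  θ_4 = Pa²(L-x)(2bL-(3b+a)(L-x))/(2L³EI)  [x>a] = 11·(8/3)²·(8-(16/3))·(2·(16/3)·8-(3·(16/3)+(8/3))·(8-(16/3)))/(2·8³·1000) = 44/6075 rad
Superposition: θ = Σ θ_i = -236/10125 rad ≈ -0.023309 rad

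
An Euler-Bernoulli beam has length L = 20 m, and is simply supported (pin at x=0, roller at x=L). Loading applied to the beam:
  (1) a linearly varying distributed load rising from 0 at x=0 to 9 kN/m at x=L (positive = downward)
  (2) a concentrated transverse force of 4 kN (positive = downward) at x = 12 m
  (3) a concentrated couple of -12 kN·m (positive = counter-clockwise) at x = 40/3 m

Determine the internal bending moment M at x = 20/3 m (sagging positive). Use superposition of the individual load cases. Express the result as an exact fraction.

Load 1 — triangular load w₀=9 kN/m (0→w₀ over full span):
  M_1 = w₀Lx/6 - w₀x³/(6L) = 9·20·(20/3)/6 - 9·(20/3)³/(6·20) = 1600/9 kN·m
Load 2 — point force P=4 kN at a=12 m (b=L-a=8):
  M_2 = Pbx/L  [x≤a] = 4·8·(20/3)/20 = 32/3 kN·m
Load 3 — applied couple M₀=-12 kN·m at a=40/3 m (b=L-a=20/3):
  M_3 = M₀x/L  [x≤a] = (-12)·(20/3)/20 = -4 kN·m
Superposition: M = Σ M_i = 1660/9 kN·m ≈ 184.444444 kN·m

M(20/3) = 1660/9 kN·m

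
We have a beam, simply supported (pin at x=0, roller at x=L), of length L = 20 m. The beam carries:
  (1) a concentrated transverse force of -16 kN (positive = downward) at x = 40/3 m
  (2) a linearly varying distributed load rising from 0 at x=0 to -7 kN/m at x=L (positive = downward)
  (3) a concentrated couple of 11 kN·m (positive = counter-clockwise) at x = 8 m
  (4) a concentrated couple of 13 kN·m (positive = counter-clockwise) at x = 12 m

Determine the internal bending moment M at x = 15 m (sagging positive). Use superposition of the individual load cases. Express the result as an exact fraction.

Load 1 — point force P=-16 kN at a=40/3 m (b=L-a=20/3):
  M_1 = Pa(L-x)/L  [x>a] = (-16)·(40/3)·(20-15)/20 = -160/3 kN·m
Load 2 — triangular load w₀=-7 kN/m (0→w₀ over full span):
  M_2 = w₀Lx/6 - w₀x³/(6L) = (-7)·20·15/6 - (-7)·15³/(6·20) = -1225/8 kN·m
Load 3 — applied couple M₀=11 kN·m at a=8 m (b=L-a=12):
  M_3 = M₀x/L - M₀  [x>a] = 11·15/20 - 11 = -11/4 kN·m
Load 4 — applied couple M₀=13 kN·m at a=12 m (b=L-a=8):
  M_4 = M₀x/L - M₀  [x>a] = 13·15/20 - 13 = -13/4 kN·m
Superposition: M = Σ M_i = -5099/24 kN·m ≈ -212.458333 kN·m

M(15) = -5099/24 kN·m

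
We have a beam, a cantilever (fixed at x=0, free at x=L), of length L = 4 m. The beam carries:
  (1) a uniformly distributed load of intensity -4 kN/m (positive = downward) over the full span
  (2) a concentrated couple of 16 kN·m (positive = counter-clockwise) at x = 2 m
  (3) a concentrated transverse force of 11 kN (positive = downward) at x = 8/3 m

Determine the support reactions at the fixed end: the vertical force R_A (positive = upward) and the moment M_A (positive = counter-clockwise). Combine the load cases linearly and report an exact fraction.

R_A = -5 kN, M_A = -56/3 kN·m

Load 1 — uniform load w=-4 kN/m over full span:
  R_A = wL = (-4)·4 = -16 kN
  M_A = wL²/2 = (-4)·4²/2 = -32 kN·m
Load 2 — applied couple M₀=16 kN·m at a=2 m (b=L-a=2):
  R_A = 0 kN
  M_A = -M₀ = -16 kN·m
Load 3 — point force P=11 kN at a=8/3 m (b=L-a=4/3):
  R_A = P = 11 kN
  M_A = Pa = 11·(8/3) = 88/3 kN·m
Superposition: R_A = -5 kN, M_A = -56/3 kN·m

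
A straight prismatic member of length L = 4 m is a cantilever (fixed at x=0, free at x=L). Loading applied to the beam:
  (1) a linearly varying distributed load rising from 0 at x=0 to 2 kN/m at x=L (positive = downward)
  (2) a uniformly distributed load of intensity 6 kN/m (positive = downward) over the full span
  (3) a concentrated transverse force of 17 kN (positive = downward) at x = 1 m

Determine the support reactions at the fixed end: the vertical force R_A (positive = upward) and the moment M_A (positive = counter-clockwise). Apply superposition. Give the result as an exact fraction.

Load 1 — triangular load w₀=2 kN/m (0→w₀ over full span):
  R_A = w₀L/2 = 2·4/2 = 4 kN
  M_A = w₀L²/3 = 2·4²/3 = 32/3 kN·m
Load 2 — uniform load w=6 kN/m over full span:
  R_A = wL = 6·4 = 24 kN
  M_A = wL²/2 = 6·4²/2 = 48 kN·m
Load 3 — point force P=17 kN at a=1 m (b=L-a=3):
  R_A = P = 17 kN
  M_A = Pa = 17·1 = 17 kN·m
Superposition: R_A = 45 kN, M_A = 227/3 kN·m

R_A = 45 kN, M_A = 227/3 kN·m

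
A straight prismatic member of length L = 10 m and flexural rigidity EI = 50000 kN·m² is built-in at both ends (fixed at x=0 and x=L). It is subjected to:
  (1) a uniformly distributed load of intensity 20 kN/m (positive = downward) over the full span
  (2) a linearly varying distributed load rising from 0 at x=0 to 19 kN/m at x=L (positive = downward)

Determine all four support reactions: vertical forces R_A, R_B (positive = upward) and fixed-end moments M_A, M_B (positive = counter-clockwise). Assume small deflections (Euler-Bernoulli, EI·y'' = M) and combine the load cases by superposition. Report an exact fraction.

R_A = 257/2 kN, M_A = 230 kN·m, R_B = 333/2 kN, M_B = -785/3 kN·m

Load 1 — uniform load w=20 kN/m over full span:
  R_A = wL/2 = 20·10/2 = 100 kN
  M_A = wL²/12 = 20·10²/12 = 500/3 kN·m
  R_B = wL/2 = 20·10/2 = 100 kN
  M_B = -wL²/12 = -20·10²/12 = -500/3 kN·m
Load 2 — triangular load w₀=19 kN/m (0→w₀ over full span):
  R_A = 3w₀L/20 = 3·19·10/20 = 57/2 kN
  M_A = w₀L²/30 = 19·10²/30 = 190/3 kN·m
  R_B = 7w₀L/20 = 7·19·10/20 = 133/2 kN
  M_B = -w₀L²/20 = -19·10²/20 = -95 kN·m
Superposition: R_A = 257/2 kN, M_A = 230 kN·m, R_B = 333/2 kN, M_B = -785/3 kN·m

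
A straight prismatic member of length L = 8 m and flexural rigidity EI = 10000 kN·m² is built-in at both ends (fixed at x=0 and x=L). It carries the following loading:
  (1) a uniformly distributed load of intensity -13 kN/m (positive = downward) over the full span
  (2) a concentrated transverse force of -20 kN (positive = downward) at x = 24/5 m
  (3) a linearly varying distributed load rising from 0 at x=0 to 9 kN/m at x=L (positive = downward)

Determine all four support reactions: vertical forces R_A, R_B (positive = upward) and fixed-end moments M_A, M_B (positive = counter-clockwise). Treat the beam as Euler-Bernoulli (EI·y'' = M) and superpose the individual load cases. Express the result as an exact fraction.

R_A = -1206/25 kN, M_A = -4912/75 kN·m, R_B = -994/25 kN, M_B = 4768/75 kN·m

Load 1 — uniform load w=-13 kN/m over full span:
  R_A = wL/2 = (-13)·8/2 = -52 kN
  M_A = wL²/12 = (-13)·8²/12 = -208/3 kN·m
  R_B = wL/2 = (-13)·8/2 = -52 kN
  M_B = -wL²/12 = -(-13)·8²/12 = 208/3 kN·m
Load 2 — point force P=-20 kN at a=24/5 m (b=L-a=16/5):
  R_A = Pb²(3a+b)/L³ = (-20)·(16/5)²·(3·(24/5)+(16/5))/8³ = -176/25 kN
  M_A = Pab²/L² = (-20)·(24/5)·(16/5)²/8² = -384/25 kN·m
  R_B = Pa²(a+3b)/L³ = (-20)·(24/5)²·((24/5)+3·(16/5))/8³ = -324/25 kN
  M_B = -Pa²b/L² = -(-20)·(24/5)²·(16/5)/8² = 576/25 kN·m
Load 3 — triangular load w₀=9 kN/m (0→w₀ over full span):
  R_A = 3w₀L/20 = 3·9·8/20 = 54/5 kN
  M_A = w₀L²/30 = 9·8²/30 = 96/5 kN·m
  R_B = 7w₀L/20 = 7·9·8/20 = 126/5 kN
  M_B = -w₀L²/20 = -9·8²/20 = -144/5 kN·m
Superposition: R_A = -1206/25 kN, M_A = -4912/75 kN·m, R_B = -994/25 kN, M_B = 4768/75 kN·m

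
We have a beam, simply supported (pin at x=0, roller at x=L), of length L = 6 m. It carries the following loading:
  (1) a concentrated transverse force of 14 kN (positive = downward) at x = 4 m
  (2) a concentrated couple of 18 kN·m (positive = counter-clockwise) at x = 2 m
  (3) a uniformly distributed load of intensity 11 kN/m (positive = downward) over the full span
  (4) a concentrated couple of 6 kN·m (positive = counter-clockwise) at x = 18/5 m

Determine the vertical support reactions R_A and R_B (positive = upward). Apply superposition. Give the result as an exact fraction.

R_A = 125/3 kN, R_B = 115/3 kN

Load 1 — point force P=14 kN at a=4 m (b=L-a=2):
  R_A = Pb/L = 14·2/6 = 14/3 kN
  R_B = Pa/L = 14·4/6 = 28/3 kN
Load 2 — applied couple M₀=18 kN·m at a=2 m (b=L-a=4):
  R_A = M₀/L = 18/6 = 3 kN
  R_B = -M₀/L = -18/6 = -3 kN
Load 3 — uniform load w=11 kN/m over full span:
  R_A = wL/2 = 11·6/2 = 33 kN
  R_B = wL/2 = 11·6/2 = 33 kN
Load 4 — applied couple M₀=6 kN·m at a=18/5 m (b=L-a=12/5):
  R_A = M₀/L = 6/6 = 1 kN
  R_B = -M₀/L = -6/6 = -1 kN
Superposition: R_A = 125/3 kN, R_B = 115/3 kN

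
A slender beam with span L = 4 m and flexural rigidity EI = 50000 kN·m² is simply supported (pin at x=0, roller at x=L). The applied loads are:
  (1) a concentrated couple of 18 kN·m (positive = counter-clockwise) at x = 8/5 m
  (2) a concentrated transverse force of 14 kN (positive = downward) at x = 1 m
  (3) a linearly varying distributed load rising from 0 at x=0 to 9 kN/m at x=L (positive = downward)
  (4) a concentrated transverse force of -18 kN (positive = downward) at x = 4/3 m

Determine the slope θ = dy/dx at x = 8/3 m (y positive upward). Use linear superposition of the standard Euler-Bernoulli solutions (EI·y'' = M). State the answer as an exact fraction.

θ(8/3) = -263/135000000 rad

Load 1 — applied couple M₀=18 kN·m at a=8/5 m (b=L-a=12/5):
  θ_1 = (M₀x²/(2L)-M₀(x-a)+C₁)/EI  [x>a] with C₁=M₀(3b²-L²)/(6L)=24/25 = (18·(8/3)²/(2·4)-18·((8/3)-(8/5))+(24/25))/50000 = -7/156250 rad
Load 2 — point force P=14 kN at a=1 m (b=L-a=3):
  θ_2 = -Pa(2L²-6Lx+3x²+a²)/(6LEI)  [x>a] = -14·1·(2·4²-6·4·(8/3)+3·(8/3)²+1²)/(6·4·50000) = 203/1800000 rad
Load 3 — triangular load w₀=9 kN/m (0→w₀ over full span):
  θ_3 = -w₀(7L⁴-30L²x²+15x⁴)/(360LEI) = -9·(7·4⁴-30·4²·(8/3)²+15·(8/3)⁴)/(360·4·50000) = 91/843750 rad
Load 4 — point force P=-18 kN at a=4/3 m (b=L-a=8/3):
  θ_4 = -Pa(2L²-6Lx+3x²+a²)/(6LEI)  [x>a] = -(-18)·(4/3)·(2·4²-6·4·(8/3)+3·(8/3)²+(4/3)²)/(6·4·50000) = -1/5625 rad
Superposition: θ = Σ θ_i = -263/135000000 rad ≈ -0.000002 rad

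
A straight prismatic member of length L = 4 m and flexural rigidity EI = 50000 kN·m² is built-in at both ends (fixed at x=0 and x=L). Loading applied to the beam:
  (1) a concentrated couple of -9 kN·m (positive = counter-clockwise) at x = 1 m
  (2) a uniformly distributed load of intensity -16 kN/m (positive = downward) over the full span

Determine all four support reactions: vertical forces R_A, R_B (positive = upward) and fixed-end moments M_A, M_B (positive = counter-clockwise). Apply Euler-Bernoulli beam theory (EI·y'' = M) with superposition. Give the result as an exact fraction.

Load 1 — applied couple M₀=-9 kN·m at a=1 m (b=L-a=3):
  R_A = 6M₀ab/L³ = 6·(-9)·1·3/4³ = -81/32 kN
  M_A = M₀b(2a-b)/L² = (-9)·3·(2·1-3)/4² = 27/16 kN·m
  R_B = -6M₀ab/L³ = -6·(-9)·1·3/4³ = 81/32 kN
  M_B = M₀a(2b-a)/L² = (-9)·1·(2·3-1)/4² = -45/16 kN·m
Load 2 — uniform load w=-16 kN/m over full span:
  R_A = wL/2 = (-16)·4/2 = -32 kN
  M_A = wL²/12 = (-16)·4²/12 = -64/3 kN·m
  R_B = wL/2 = (-16)·4/2 = -32 kN
  M_B = -wL²/12 = -(-16)·4²/12 = 64/3 kN·m
Superposition: R_A = -1105/32 kN, M_A = -943/48 kN·m, R_B = -943/32 kN, M_B = 889/48 kN·m

R_A = -1105/32 kN, M_A = -943/48 kN·m, R_B = -943/32 kN, M_B = 889/48 kN·m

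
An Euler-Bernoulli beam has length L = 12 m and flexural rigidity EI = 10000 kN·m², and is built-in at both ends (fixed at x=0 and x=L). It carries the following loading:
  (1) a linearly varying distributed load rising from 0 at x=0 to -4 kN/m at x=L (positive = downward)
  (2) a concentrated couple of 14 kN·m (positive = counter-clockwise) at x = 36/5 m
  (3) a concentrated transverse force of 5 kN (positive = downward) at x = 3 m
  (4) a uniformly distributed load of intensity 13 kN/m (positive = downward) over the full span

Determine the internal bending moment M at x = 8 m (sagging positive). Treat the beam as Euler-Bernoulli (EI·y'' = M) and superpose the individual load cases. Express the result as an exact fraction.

M(8) = 134341/3600 kN·m

Load 1 — triangular load w₀=-4 kN/m (0→w₀ over full span):
  M_1 = 3w₀Lx/20 - w₀L²/30 - w₀x³/(6L) = 3·(-4)·12·8/20 - (-4)·12²/30 - (-4)·8³/(6·12) = -448/45 kN·m
Load 2 — applied couple M₀=14 kN·m at a=36/5 m (b=L-a=24/5):
  M_2 = R_Ax - M_A - M₀  [x>a] with R_A=42/25, M_A=112/25 = (42/25)·8 - (112/25) - 14 = -126/25 kN·m
Load 3 — point force P=5 kN at a=3 m (b=L-a=9):
  M_3 = Pa²(a+3b)(L-x)/L³ - Pa²b/L²  [x>a] = 5·3²·(3+3·9)·(12-8)/12³ - 5·3²·9/12² = 5/16 kN·m
Load 4 — uniform load w=13 kN/m over full span:
  M_4 = wLx/2 - wL²/12 - wx²/2 = 13·12·8/2 - 13·12²/12 - 13·8²/2 = 52 kN·m
Superposition: M = Σ M_i = 134341/3600 kN·m ≈ 37.316944 kN·m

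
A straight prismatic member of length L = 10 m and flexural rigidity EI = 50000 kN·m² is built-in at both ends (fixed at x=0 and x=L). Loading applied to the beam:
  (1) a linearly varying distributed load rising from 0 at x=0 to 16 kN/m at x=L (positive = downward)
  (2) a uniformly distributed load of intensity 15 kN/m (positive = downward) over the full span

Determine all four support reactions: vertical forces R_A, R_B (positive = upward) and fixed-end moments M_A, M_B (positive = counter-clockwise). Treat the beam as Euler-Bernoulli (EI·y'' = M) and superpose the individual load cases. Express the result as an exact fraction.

Load 1 — triangular load w₀=16 kN/m (0→w₀ over full span):
  R_A = 3w₀L/20 = 3·16·10/20 = 24 kN
  M_A = w₀L²/30 = 16·10²/30 = 160/3 kN·m
  R_B = 7w₀L/20 = 7·16·10/20 = 56 kN
  M_B = -w₀L²/20 = -16·10²/20 = -80 kN·m
Load 2 — uniform load w=15 kN/m over full span:
  R_A = wL/2 = 15·10/2 = 75 kN
  M_A = wL²/12 = 15·10²/12 = 125 kN·m
  R_B = wL/2 = 15·10/2 = 75 kN
  M_B = -wL²/12 = -15·10²/12 = -125 kN·m
Superposition: R_A = 99 kN, M_A = 535/3 kN·m, R_B = 131 kN, M_B = -205 kN·m

R_A = 99 kN, M_A = 535/3 kN·m, R_B = 131 kN, M_B = -205 kN·m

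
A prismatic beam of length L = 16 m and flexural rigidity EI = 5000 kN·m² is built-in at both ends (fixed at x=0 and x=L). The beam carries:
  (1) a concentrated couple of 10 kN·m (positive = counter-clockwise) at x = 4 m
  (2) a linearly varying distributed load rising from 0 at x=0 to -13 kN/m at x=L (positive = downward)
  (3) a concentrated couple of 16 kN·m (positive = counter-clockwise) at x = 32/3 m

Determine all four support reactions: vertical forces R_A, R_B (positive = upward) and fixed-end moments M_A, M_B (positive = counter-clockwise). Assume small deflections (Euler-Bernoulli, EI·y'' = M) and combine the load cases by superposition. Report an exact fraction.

Load 1 — applied couple M₀=10 kN·m at a=4 m (b=L-a=12):
  R_A = 6M₀ab/L³ = 6·10·4·12/16³ = 45/64 kN
  M_A = M₀b(2a-b)/L² = 10·12·(2·4-12)/16² = -15/8 kN·m
  R_B = -6M₀ab/L³ = -6·10·4·12/16³ = -45/64 kN
  M_B = M₀a(2b-a)/L² = 10·4·(2·12-4)/16² = 25/8 kN·m
Load 2 — triangular load w₀=-13 kN/m (0→w₀ over full span):
  R_A = 3w₀L/20 = 3·(-13)·16/20 = -156/5 kN
  M_A = w₀L²/30 = (-13)·16²/30 = -1664/15 kN·m
  R_B = 7w₀L/20 = 7·(-13)·16/20 = -364/5 kN
  M_B = -w₀L²/20 = -(-13)·16²/20 = 832/5 kN·m
Load 3 — applied couple M₀=16 kN·m at a=32/3 m (b=L-a=16/3):
  R_A = 6M₀ab/L³ = 6·16·(32/3)·(16/3)/16³ = 4/3 kN
  M_A = M₀b(2a-b)/L² = 16·(16/3)·(2·(32/3)-(16/3))/16² = 16/3 kN·m
  R_B = -6M₀ab/L³ = -6·16·(32/3)·(16/3)/16³ = -4/3 kN
  M_B = M₀a(2b-a)/L² = 16·(32/3)·(2·(16/3)-(32/3))/16² = 0 kN·m
Superposition: R_A = -27997/960 kN, M_A = -4299/40 kN·m, R_B = -71843/960 kN, M_B = 6781/40 kN·m

R_A = -27997/960 kN, M_A = -4299/40 kN·m, R_B = -71843/960 kN, M_B = 6781/40 kN·m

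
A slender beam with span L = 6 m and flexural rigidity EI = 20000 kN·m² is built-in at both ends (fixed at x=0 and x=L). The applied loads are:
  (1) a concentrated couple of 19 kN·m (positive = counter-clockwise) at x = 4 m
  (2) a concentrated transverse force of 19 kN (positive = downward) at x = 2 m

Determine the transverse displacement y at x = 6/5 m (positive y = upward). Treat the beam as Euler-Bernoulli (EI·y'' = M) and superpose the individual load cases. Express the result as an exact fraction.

y(6/5) = -2147/3750000 m

Load 1 — applied couple M₀=19 kN·m at a=4 m (b=L-a=2):
  y_1 = (R_Ax³/6 - M_Ax²/2)/EI  [x≤a] with R_A=38/9, M_A=19/3 = ((38/9)·(6/5)³/6 - (19/3)·(6/5)²/2)/20000 = -209/1250000 m
Load 2 — point force P=19 kN at a=2 m (b=L-a=4):
  y_2 = -Pb²x²(3aL-(3a+b)x)/(6L³EI)  [x≤a] = -19·4²·(6/5)²·(3·2·6-(3·2+4)·(6/5))/(6·6³·20000) = -19/46875 m
Superposition: y = Σ y_i = -2147/3750000 m ≈ -0.000573 m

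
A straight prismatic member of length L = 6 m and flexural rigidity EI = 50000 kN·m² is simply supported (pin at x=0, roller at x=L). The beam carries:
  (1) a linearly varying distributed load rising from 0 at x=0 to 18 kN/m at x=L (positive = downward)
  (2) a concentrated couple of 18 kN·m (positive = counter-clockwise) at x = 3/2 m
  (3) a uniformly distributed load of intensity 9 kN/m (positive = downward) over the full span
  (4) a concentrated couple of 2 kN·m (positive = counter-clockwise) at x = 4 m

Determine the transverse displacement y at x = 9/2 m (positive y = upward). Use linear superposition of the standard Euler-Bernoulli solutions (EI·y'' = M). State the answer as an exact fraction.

Load 1 — triangular load w₀=18 kN/m (0→w₀ over full span):
  y_1 = -w₀x(7L⁴-10L²x²+3x⁴)/(360LEI) = -18·(9/2)·(7·6⁴-10·6²·(9/2)²+3·(9/2)⁴)/(360·6·50000) = -28917/12800000 m
Load 2 — applied couple M₀=18 kN·m at a=3/2 m (b=L-a=9/2):
  y_2 = (M₀x³/(6L)-M₀(x-a)²/2+C₁x)/EI  [x>a] with C₁=M₀(3b²-L²)/(6L)=99/8 = (18·(9/2)³/(6·6)-18·((9/2)-(3/2))²/2+(99/8)·(9/2))/50000 = 81/200000 m
Load 3 — uniform load w=9 kN/m over full span:
  y_3 = -wx(L³-2Lx²+x³)/(24EI) = -9·(9/2)·(6³-2·6·(9/2)²+(9/2)³)/(24·50000) = -13851/6400000 m
Load 4 — applied couple M₀=2 kN·m at a=4 m (b=L-a=2):
  y_4 = (M₀x³/(6L)-M₀(x-a)²/2+C₁x)/EI  [x>a] with C₁=M₀(3b²-L²)/(6L)=-4/3 = (2·(9/2)³/(6·6)-2·((9/2)-4)²/2+(-4/3)·(9/2))/50000 = -19/800000 m
Superposition: y = Σ y_i = -51739/12800000 m ≈ -0.004042 m

y(9/2) = -51739/12800000 m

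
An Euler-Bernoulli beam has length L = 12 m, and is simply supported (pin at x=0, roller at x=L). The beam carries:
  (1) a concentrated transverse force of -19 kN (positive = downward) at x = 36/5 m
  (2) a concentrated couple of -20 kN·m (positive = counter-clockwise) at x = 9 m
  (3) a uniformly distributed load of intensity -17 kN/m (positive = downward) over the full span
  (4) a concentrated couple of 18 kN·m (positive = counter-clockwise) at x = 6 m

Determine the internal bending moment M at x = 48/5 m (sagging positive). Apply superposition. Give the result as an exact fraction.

M(48/5) = -1114/5 kN·m

Load 1 — point force P=-19 kN at a=36/5 m (b=L-a=24/5):
  M_1 = Pa(L-x)/L  [x>a] = (-19)·(36/5)·(12-(48/5))/12 = -684/25 kN·m
Load 2 — applied couple M₀=-20 kN·m at a=9 m (b=L-a=3):
  M_2 = M₀x/L - M₀  [x>a] = (-20)·(48/5)/12 - (-20) = 4 kN·m
Load 3 — uniform load w=-17 kN/m over full span:
  M_3 = wx(L-x)/2 = (-17)·(48/5)·(12-(48/5))/2 = -4896/25 kN·m
Load 4 — applied couple M₀=18 kN·m at a=6 m (b=L-a=6):
  M_4 = M₀x/L - M₀  [x>a] = 18·(48/5)/12 - 18 = -18/5 kN·m
Superposition: M = Σ M_i = -1114/5 kN·m ≈ -222.800000 kN·m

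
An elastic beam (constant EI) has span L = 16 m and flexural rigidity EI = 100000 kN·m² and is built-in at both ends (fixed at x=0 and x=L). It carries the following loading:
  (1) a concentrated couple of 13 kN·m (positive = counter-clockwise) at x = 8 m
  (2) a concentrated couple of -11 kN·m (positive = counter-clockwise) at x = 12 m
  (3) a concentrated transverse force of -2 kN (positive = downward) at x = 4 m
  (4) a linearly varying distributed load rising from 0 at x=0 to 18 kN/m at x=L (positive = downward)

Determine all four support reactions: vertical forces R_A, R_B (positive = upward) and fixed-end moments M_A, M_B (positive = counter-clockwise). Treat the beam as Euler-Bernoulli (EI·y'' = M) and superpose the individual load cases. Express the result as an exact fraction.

R_A = 26853/640 kN, M_A = 11913/80 kN·m, R_B = 64027/640 kN, M_B = -17887/80 kN·m

Load 1 — applied couple M₀=13 kN·m at a=8 m (b=L-a=8):
  R_A = 6M₀ab/L³ = 6·13·8·8/16³ = 39/32 kN
  M_A = M₀b(2a-b)/L² = 13·8·(2·8-8)/16² = 13/4 kN·m
  R_B = -6M₀ab/L³ = -6·13·8·8/16³ = -39/32 kN
  M_B = M₀a(2b-a)/L² = 13·8·(2·8-8)/16² = 13/4 kN·m
Load 2 — applied couple M₀=-11 kN·m at a=12 m (b=L-a=4):
  R_A = 6M₀ab/L³ = 6·(-11)·12·4/16³ = -99/128 kN
  M_A = M₀b(2a-b)/L² = (-11)·4·(2·12-4)/16² = -55/16 kN·m
  R_B = -6M₀ab/L³ = -6·(-11)·12·4/16³ = 99/128 kN
  M_B = M₀a(2b-a)/L² = (-11)·12·(2·4-12)/16² = 33/16 kN·m
Load 3 — point force P=-2 kN at a=4 m (b=L-a=12):
  R_A = Pb²(3a+b)/L³ = (-2)·12²·(3·4+12)/16³ = -27/16 kN
  M_A = Pab²/L² = (-2)·4·12²/16² = -9/2 kN·m
  R_B = Pa²(a+3b)/L³ = (-2)·4²·(4+3·12)/16³ = -5/16 kN
  M_B = -Pa²b/L² = -(-2)·4²·12/16² = 3/2 kN·m
Load 4 — triangular load w₀=18 kN/m (0→w₀ over full span):
  R_A = 3w₀L/20 = 3·18·16/20 = 216/5 kN
  M_A = w₀L²/30 = 18·16²/30 = 768/5 kN·m
  R_B = 7w₀L/20 = 7·18·16/20 = 504/5 kN
  M_B = -w₀L²/20 = -18·16²/20 = -1152/5 kN·m
Superposition: R_A = 26853/640 kN, M_A = 11913/80 kN·m, R_B = 64027/640 kN, M_B = -17887/80 kN·m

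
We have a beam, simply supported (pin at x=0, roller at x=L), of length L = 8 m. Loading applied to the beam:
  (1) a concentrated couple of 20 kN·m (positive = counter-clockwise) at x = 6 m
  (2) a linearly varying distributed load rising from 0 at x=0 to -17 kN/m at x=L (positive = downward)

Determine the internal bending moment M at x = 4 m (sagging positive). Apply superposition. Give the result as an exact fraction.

Load 1 — applied couple M₀=20 kN·m at a=6 m (b=L-a=2):
  M_1 = M₀x/L  [x≤a] = 20·4/8 = 10 kN·m
Load 2 — triangular load w₀=-17 kN/m (0→w₀ over full span):
  M_2 = w₀Lx/6 - w₀x³/(6L) = (-17)·8·4/6 - (-17)·4³/(6·8) = -68 kN·m
Superposition: M = Σ M_i = -58 kN·m ≈ -58.000000 kN·m

M(4) = -58 kN·m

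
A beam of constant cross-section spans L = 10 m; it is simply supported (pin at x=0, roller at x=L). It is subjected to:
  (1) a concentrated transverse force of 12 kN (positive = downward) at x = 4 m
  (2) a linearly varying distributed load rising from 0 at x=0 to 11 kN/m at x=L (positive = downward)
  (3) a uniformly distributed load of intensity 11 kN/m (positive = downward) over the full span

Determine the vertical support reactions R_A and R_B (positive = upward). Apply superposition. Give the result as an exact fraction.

R_A = 1208/15 kN, R_B = 1447/15 kN

Load 1 — point force P=12 kN at a=4 m (b=L-a=6):
  R_A = Pb/L = 12·6/10 = 36/5 kN
  R_B = Pa/L = 12·4/10 = 24/5 kN
Load 2 — triangular load w₀=11 kN/m (0→w₀ over full span):
  R_A = w₀L/6 = 11·10/6 = 55/3 kN
  R_B = w₀L/3 = 11·10/3 = 110/3 kN
Load 3 — uniform load w=11 kN/m over full span:
  R_A = wL/2 = 11·10/2 = 55 kN
  R_B = wL/2 = 11·10/2 = 55 kN
Superposition: R_A = 1208/15 kN, R_B = 1447/15 kN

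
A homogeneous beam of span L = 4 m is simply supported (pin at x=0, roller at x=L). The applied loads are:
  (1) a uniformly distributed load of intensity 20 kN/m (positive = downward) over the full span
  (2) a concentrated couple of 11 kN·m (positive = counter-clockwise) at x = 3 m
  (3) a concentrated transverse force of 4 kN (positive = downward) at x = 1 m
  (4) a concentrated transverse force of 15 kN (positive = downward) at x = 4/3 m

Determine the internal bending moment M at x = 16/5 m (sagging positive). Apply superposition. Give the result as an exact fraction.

M(16/5) = 141/5 kN·m

Load 1 — uniform load w=20 kN/m over full span:
  M_1 = wx(L-x)/2 = 20·(16/5)·(4-(16/5))/2 = 128/5 kN·m
Load 2 — applied couple M₀=11 kN·m at a=3 m (b=L-a=1):
  M_2 = M₀x/L - M₀  [x>a] = 11·(16/5)/4 - 11 = -11/5 kN·m
Load 3 — point force P=4 kN at a=1 m (b=L-a=3):
  M_3 = Pa(L-x)/L  [x>a] = 4·1·(4-(16/5))/4 = 4/5 kN·m
Load 4 — point force P=15 kN at a=4/3 m (b=L-a=8/3):
  M_4 = Pa(L-x)/L  [x>a] = 15·(4/3)·(4-(16/5))/4 = 4 kN·m
Superposition: M = Σ M_i = 141/5 kN·m ≈ 28.200000 kN·m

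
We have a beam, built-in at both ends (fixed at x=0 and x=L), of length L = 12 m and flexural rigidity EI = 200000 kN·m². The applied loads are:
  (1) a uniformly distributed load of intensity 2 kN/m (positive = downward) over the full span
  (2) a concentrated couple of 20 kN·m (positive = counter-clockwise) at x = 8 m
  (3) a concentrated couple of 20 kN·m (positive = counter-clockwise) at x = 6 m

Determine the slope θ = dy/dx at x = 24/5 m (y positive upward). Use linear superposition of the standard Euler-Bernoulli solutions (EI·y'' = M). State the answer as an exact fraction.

Load 1 — uniform load w=2 kN/m over full span:
  θ_1 = -wx(L-x)(L-2x)/(12EI) = -2·(24/5)·(12-(24/5))·(12-2·(24/5))/(12·200000) = -27/390625 rad
Load 2 — applied couple M₀=20 kN·m at a=8 m (b=L-a=4):
  θ_2 = (R_Ax²/2 - M_Ax)/EI  [x≤a] with R_A=20/9, M_A=20/3 = ((20/9)·(24/5)²/2 - (20/3)·(24/5))/200000 = -1/31250 rad
Load 3 — applied couple M₀=20 kN·m at a=6 m (b=L-a=6):
  θ_3 = (R_Ax²/2 - M_Ax)/EI  [x≤a] with R_A=5/2, M_A=5 = ((5/2)·(24/5)²/2 - 5·(24/5))/200000 = 3/125000 rad
Superposition: θ = Σ θ_i = -241/3125000 rad ≈ -0.000077 rad

θ(24/5) = -241/3125000 rad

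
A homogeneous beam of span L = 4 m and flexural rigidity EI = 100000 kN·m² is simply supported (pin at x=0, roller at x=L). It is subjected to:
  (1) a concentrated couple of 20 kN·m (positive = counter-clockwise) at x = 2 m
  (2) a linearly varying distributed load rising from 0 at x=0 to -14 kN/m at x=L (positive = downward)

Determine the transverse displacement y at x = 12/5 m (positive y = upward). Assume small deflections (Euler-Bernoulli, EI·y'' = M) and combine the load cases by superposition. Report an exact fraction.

y(12/5) = 71929/292968750 m

Load 1 — applied couple M₀=20 kN·m at a=2 m (b=L-a=2):
  y_1 = (M₀x³/(6L)-M₀(x-a)²/2+C₁x)/EI  [x>a] with C₁=M₀(3b²-L²)/(6L)=-10/3 = (20·(12/5)³/(6·4)-20·((12/5)-2)²/2+(-10/3)·(12/5))/100000 = 3/156250 m
Load 2 — triangular load w₀=-14 kN/m (0→w₀ over full span):
  y_2 = -w₀x(7L⁴-10L²x²+3x⁴)/(360LEI) = -(-14)·(12/5)·(7·4⁴-10·4²·(12/5)²+3·(12/5)⁴)/(360·4·100000) = 33152/146484375 m
Superposition: y = Σ y_i = 71929/292968750 m ≈ 0.000246 m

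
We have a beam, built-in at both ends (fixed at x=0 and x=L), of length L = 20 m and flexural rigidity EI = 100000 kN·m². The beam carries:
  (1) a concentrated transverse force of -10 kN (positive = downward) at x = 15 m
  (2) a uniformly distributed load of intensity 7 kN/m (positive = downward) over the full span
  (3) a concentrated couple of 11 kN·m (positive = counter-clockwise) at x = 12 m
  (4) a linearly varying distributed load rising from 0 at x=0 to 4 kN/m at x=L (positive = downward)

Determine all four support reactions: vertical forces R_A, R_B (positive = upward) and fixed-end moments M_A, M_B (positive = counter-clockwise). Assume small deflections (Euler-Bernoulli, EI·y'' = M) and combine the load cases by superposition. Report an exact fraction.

R_A = 162459/2000 kN, M_A = 168487/600 kN·m, R_B = 177541/2000 kN, M_B = -170333/600 kN·m

Load 1 — point force P=-10 kN at a=15 m (b=L-a=5):
  R_A = Pb²(3a+b)/L³ = (-10)·5²·(3·15+5)/20³ = -25/16 kN
  M_A = Pab²/L² = (-10)·15·5²/20² = -75/8 kN·m
  R_B = Pa²(a+3b)/L³ = (-10)·15²·(15+3·5)/20³ = -135/16 kN
  M_B = -Pa²b/L² = -(-10)·15²·5/20² = 225/8 kN·m
Load 2 — uniform load w=7 kN/m over full span:
  R_A = wL/2 = 7·20/2 = 70 kN
  M_A = wL²/12 = 7·20²/12 = 700/3 kN·m
  R_B = wL/2 = 7·20/2 = 70 kN
  M_B = -wL²/12 = -7·20²/12 = -700/3 kN·m
Load 3 — applied couple M₀=11 kN·m at a=12 m (b=L-a=8):
  R_A = 6M₀ab/L³ = 6·11·12·8/20³ = 99/125 kN
  M_A = M₀b(2a-b)/L² = 11·8·(2·12-8)/20² = 88/25 kN·m
  R_B = -6M₀ab/L³ = -6·11·12·8/20³ = -99/125 kN
  M_B = M₀a(2b-a)/L² = 11·12·(2·8-12)/20² = 33/25 kN·m
Load 4 — triangular load w₀=4 kN/m (0→w₀ over full span):
  R_A = 3w₀L/20 = 3·4·20/20 = 12 kN
  M_A = w₀L²/30 = 4·20²/30 = 160/3 kN·m
  R_B = 7w₀L/20 = 7·4·20/20 = 28 kN
  M_B = -w₀L²/20 = -4·20²/20 = -80 kN·m
Superposition: R_A = 162459/2000 kN, M_A = 168487/600 kN·m, R_B = 177541/2000 kN, M_B = -170333/600 kN·m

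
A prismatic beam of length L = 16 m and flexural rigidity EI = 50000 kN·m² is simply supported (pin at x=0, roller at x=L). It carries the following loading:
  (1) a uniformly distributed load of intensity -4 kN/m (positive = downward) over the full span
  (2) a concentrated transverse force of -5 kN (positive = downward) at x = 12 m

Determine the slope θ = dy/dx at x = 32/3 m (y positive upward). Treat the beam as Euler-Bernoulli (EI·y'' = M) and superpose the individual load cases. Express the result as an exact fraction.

Load 1 — uniform load w=-4 kN/m over full span:
  θ_1 = -w(L³-6Lx²+4x³)/(24EI) = -(-4)·(16³-6·16·(32/3)²+4·(32/3)³)/(24·50000) = -1664/253125 rad
Load 2 — point force P=-5 kN at a=12 m (b=L-a=4):
  θ_2 = -Pb(L²-b²-3x²)/(6LEI)  [x≤a] = -(-5)·4·(16²-4²-3·(32/3)²)/(6·16·50000) = -19/45000 rad
Superposition: θ = Σ θ_i = -14167/2025000 rad ≈ -0.006996 rad

θ(32/3) = -14167/2025000 rad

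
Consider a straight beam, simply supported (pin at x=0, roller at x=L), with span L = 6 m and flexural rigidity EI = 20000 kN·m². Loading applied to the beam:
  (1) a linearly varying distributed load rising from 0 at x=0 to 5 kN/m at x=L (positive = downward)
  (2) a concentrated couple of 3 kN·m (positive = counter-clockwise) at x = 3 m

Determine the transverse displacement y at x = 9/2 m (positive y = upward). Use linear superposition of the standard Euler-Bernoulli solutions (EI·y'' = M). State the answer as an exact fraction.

y(9/2) = -15633/10240000 m

Load 1 — triangular load w₀=5 kN/m (0→w₀ over full span):
  y_1 = -w₀x(7L⁴-10L²x²+3x⁴)/(360LEI) = -5·(9/2)·(7·6⁴-10·6²·(9/2)²+3·(9/2)⁴)/(360·6·20000) = -3213/2048000 m
Load 2 — applied couple M₀=3 kN·m at a=3 m (b=L-a=3):
  y_2 = (M₀x³/(6L)-M₀(x-a)²/2+C₁x)/EI  [x>a] with C₁=M₀(3b²-L²)/(6L)=-3/4 = (3·(9/2)³/(6·6)-3·((9/2)-3)²/2+(-3/4)·(9/2))/20000 = 27/640000 m
Superposition: y = Σ y_i = -15633/10240000 m ≈ -0.001527 m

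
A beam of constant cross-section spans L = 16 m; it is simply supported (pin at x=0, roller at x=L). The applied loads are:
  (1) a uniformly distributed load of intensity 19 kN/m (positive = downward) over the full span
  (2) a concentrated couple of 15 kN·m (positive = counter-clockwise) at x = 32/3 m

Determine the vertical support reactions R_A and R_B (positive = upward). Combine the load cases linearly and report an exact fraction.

R_A = 2447/16 kN, R_B = 2417/16 kN

Load 1 — uniform load w=19 kN/m over full span:
  R_A = wL/2 = 19·16/2 = 152 kN
  R_B = wL/2 = 19·16/2 = 152 kN
Load 2 — applied couple M₀=15 kN·m at a=32/3 m (b=L-a=16/3):
  R_A = M₀/L = 15/16 kN
  R_B = -M₀/L = -15/16 kN
Superposition: R_A = 2447/16 kN, R_B = 2417/16 kN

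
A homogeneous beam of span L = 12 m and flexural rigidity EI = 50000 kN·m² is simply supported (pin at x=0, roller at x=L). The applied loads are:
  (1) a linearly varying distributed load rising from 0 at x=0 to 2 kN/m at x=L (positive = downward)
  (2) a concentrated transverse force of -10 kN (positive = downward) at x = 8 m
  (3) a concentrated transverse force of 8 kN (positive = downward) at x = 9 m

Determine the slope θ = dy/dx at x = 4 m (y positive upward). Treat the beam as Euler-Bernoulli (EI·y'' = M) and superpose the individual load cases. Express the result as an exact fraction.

θ(4) = -323/750000 rad

Load 1 — triangular load w₀=2 kN/m (0→w₀ over full span):
  θ_1 = -w₀(7L⁴-30L²x²+15x⁴)/(360LEI) = -2·(7·12⁴-30·12²·4²+15·4⁴)/(360·12·50000) = -104/140625 rad
Load 2 — point force P=-10 kN at a=8 m (b=L-a=4):
  θ_2 = -Pb(L²-b²-3x²)/(6LEI)  [x≤a] = -(-10)·4·(12²-4²-3·4²)/(6·12·50000) = 1/1125 rad
Load 3 — point force P=8 kN at a=9 m (b=L-a=3):
  θ_3 = -Pb(L²-b²-3x²)/(6LEI)  [x≤a] = -8·3·(12²-3²-3·4²)/(6·12·50000) = -29/50000 rad
Superposition: θ = Σ θ_i = -323/750000 rad ≈ -0.000431 rad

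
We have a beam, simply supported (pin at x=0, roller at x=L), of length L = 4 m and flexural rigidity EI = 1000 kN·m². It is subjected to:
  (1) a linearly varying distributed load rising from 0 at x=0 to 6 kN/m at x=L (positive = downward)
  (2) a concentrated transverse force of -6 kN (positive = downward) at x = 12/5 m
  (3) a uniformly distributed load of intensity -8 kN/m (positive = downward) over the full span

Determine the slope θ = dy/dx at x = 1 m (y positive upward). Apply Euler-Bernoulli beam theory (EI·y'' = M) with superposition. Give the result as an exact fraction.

θ(1) = 26627/2000000 rad

Load 1 — triangular load w₀=6 kN/m (0→w₀ over full span):
  θ_1 = -w₀(7L⁴-30L²x²+15x⁴)/(360LEI) = -6·(7·4⁴-30·4²·1²+15·1⁴)/(360·4·1000) = -1327/240000 rad
Load 2 — point force P=-6 kN at a=12/5 m (b=L-a=8/5):
  θ_2 = -Pb(L²-b²-3x²)/(6LEI)  [x≤a] = -(-6)·(8/5)·(4²-(8/5)²-3·1²)/(6·4·1000) = 261/62500 rad
Load 3 — uniform load w=-8 kN/m over full span:
  θ_3 = -w(L³-6Lx²+4x³)/(24EI) = -(-8)·(4³-6·4·1²+4·1³)/(24·1000) = 11/750 rad
Superposition: θ = Σ θ_i = 26627/2000000 rad ≈ 0.013314 rad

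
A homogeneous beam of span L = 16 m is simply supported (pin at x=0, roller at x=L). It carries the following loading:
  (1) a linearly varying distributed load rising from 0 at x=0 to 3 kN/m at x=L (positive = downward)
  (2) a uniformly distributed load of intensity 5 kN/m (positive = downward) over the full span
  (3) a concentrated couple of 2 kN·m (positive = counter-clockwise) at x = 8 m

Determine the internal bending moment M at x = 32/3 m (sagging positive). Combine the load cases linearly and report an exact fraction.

M(32/3) = 5102/27 kN·m

Load 1 — triangular load w₀=3 kN/m (0→w₀ over full span):
  M_1 = w₀Lx/6 - w₀x³/(6L) = 3·16·(32/3)/6 - 3·(32/3)³/(6·16) = 1280/27 kN·m
Load 2 — uniform load w=5 kN/m over full span:
  M_2 = wx(L-x)/2 = 5·(32/3)·(16-(32/3))/2 = 1280/9 kN·m
Load 3 — applied couple M₀=2 kN·m at a=8 m (b=L-a=8):
  M_3 = M₀x/L - M₀  [x>a] = 2·(32/3)/16 - 2 = -2/3 kN·m
Superposition: M = Σ M_i = 5102/27 kN·m ≈ 188.962963 kN·m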